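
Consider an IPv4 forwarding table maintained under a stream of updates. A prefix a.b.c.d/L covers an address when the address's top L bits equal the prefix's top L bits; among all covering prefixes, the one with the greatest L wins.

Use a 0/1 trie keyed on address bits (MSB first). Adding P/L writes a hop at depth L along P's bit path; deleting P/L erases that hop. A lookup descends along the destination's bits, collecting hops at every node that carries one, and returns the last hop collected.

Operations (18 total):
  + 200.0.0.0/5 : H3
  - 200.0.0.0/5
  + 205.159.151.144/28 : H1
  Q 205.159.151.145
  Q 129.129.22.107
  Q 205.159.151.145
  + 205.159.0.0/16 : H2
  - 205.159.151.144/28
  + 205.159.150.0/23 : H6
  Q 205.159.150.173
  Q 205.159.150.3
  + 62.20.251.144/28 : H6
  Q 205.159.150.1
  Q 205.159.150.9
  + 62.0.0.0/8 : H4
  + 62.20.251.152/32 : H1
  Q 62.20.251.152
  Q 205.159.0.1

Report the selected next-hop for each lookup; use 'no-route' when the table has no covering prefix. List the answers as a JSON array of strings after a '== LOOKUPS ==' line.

Apply in order:
  add 200.0.0.0/5 -> H3 at depth 5
  del 200.0.0.0/5 (clear depth 5)
  add 205.159.151.144/28 -> H1 at depth 28
  lookup 205.159.151.145: bits 1100110110011111100101111001 walk d0:-→d1:-→d2:-→d3:-→d4:-→d5:-→d6:-→d7:-→d8:-→d9:-→d10:-→d11:-→d12:-→d13:-→d14:-→d15:-→d16:-→d17:-→d18:-→d19:-→d20:-→d21:-→d22:-→d23:-→d24:-→d25:-→d26:-→d27:-→d28:H1 -> H1
  lookup 129.129.22.107: bits 1 walk d0:-→d1:- -> no-route
  lookup 205.159.151.145: bits 1100110110011111100101111001 walk d0:-→d1:-→d2:-→d3:-→d4:-→d5:-→d6:-→d7:-→d8:-→d9:-→d10:-→d11:-→d12:-→d13:-→d14:-→d15:-→d16:-→d17:-→d18:-→d19:-→d20:-→d21:-→d22:-→d23:-→d24:-→d25:-→d26:-→d27:-→d28:H1 -> H1
  add 205.159.0.0/16 -> H2 at depth 16
  del 205.159.151.144/28 (clear depth 28)
  add 205.159.150.0/23 -> H6 at depth 23
  lookup 205.159.150.173: bits 11001101100111111001011 walk d0:-→d1:-→d2:-→d3:-→d4:-→d5:-→d6:-→d7:-→d8:-→d9:-→d10:-→d11:-→d12:-→d13:-→d14:-→d15:-→d16:H2→d17:-→d18:-→d19:-→d20:-→d21:-→d22:-→d23:H6 -> H6
  lookup 205.159.150.3: bits 11001101100111111001011 walk d0:-→d1:-→d2:-→d3:-→d4:-→d5:-→d6:-→d7:-→d8:-→d9:-→d10:-→d11:-→d12:-→d13:-→d14:-→d15:-→d16:H2→d17:-→d18:-→d19:-→d20:-→d21:-→d22:-→d23:H6 -> H6
  add 62.20.251.144/28 -> H6 at depth 28
  lookup 205.159.150.1: bits 11001101100111111001011 walk d0:-→d1:-→d2:-→d3:-→d4:-→d5:-→d6:-→d7:-→d8:-→d9:-→d10:-→d11:-→d12:-→d13:-→d14:-→d15:-→d16:H2→d17:-→d18:-→d19:-→d20:-→d21:-→d22:-→d23:H6 -> H6
  lookup 205.159.150.9: bits 11001101100111111001011 walk d0:-→d1:-→d2:-→d3:-→d4:-→d5:-→d6:-→d7:-→d8:-→d9:-→d10:-→d11:-→d12:-→d13:-→d14:-→d15:-→d16:H2→d17:-→d18:-→d19:-→d20:-→d21:-→d22:-→d23:H6 -> H6
  add 62.0.0.0/8 -> H4 at depth 8
  add 62.20.251.152/32 -> H1 at depth 32
  lookup 62.20.251.152: bits 00111110000101001111101110011000 walk d0:-→d1:-→d2:-→d3:-→d4:-→d5:-→d6:-→d7:-→d8:H4→d9:-→d10:-→d11:-→d12:-→d13:-→d14:-→d15:-→d16:-→d17:-→d18:-→d19:-→d20:-→d21:-→d22:-→d23:-→d24:-→d25:-→d26:-→d27:-→d28:H6→d29:-→d30:-→d31:-→d32:H1 -> H1
  lookup 205.159.0.1: bits 1100110110011111 walk d0:-→d1:-→d2:-→d3:-→d4:-→d5:-→d6:-→d7:-→d8:-→d9:-→d10:-→d11:-→d12:-→d13:-→d14:-→d15:-→d16:H2 -> H2

== LOOKUPS ==
["H1","no-route","H1","H6","H6","H6","H6","H1","H2"]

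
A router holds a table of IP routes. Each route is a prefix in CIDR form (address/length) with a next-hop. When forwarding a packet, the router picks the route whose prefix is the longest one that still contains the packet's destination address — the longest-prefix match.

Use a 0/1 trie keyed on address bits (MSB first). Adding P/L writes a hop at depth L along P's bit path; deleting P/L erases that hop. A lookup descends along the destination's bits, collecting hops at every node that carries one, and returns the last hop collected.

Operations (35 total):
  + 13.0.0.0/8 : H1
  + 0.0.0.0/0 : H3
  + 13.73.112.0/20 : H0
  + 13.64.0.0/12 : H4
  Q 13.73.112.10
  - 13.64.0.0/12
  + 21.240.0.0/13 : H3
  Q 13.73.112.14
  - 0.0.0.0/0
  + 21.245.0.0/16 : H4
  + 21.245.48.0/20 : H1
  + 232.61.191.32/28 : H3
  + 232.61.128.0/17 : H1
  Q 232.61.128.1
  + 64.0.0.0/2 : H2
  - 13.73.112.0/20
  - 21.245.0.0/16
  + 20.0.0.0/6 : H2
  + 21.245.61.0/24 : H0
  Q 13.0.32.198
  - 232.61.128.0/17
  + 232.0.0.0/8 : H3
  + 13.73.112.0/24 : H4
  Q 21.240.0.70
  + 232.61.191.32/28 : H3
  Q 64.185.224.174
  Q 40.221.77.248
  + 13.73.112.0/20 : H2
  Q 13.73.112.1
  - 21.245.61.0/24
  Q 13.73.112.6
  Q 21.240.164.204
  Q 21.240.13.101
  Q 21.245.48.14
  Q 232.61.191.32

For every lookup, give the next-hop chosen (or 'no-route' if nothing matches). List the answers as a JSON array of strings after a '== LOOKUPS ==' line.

Trace:
  add 13.0.0.0/8 -> H1 at depth 8
  add 0.0.0.0/0 -> H3 at depth 0
  add 13.73.112.0/20 -> H0 at depth 20
  add 13.64.0.0/12 -> H4 at depth 12
  lookup 13.73.112.10: bits 00001101010010010111 walk d0:H3→d1:-→d2:-→d3:-→d4:-→d5:-→d6:-→d7:-→d8:H1→d9:-→d10:-→d11:-→d12:H4→d13:-→d14:-→d15:-→d16:-→d17:-→d18:-→d19:-→d20:H0 -> H0
  del 13.64.0.0/12 (clear depth 12)
  add 21.240.0.0/13 -> H3 at depth 13
  lookup 13.73.112.14: bits 00001101010010010111 walk d0:H3→d1:-→d2:-→d3:-→d4:-→d5:-→d6:-→d7:-→d8:H1→d9:-→d10:-→d11:-→d12:-→d13:-→d14:-→d15:-→d16:-→d17:-→d18:-→d19:-→d20:H0 -> H0
  del 0.0.0.0/0 (clear depth 0)
  add 21.245.0.0/16 -> H4 at depth 16
  add 21.245.48.0/20 -> H1 at depth 20
  add 232.61.191.32/28 -> H3 at depth 28
  add 232.61.128.0/17 -> H1 at depth 17
  lookup 232.61.128.1: bits 111010000011110110 walk d0:-→d1:-→d2:-→d3:-→d4:-→d5:-→d6:-→d7:-→d8:-→d9:-→d10:-→d11:-→d12:-→d13:-→d14:-→d15:-→d16:-→d17:H1→d18:- -> H1
  add 64.0.0.0/2 -> H2 at depth 2
  del 13.73.112.0/20 (clear depth 20)
  del 21.245.0.0/16 (clear depth 16)
  add 20.0.0.0/6 -> H2 at depth 6
  add 21.245.61.0/24 -> H0 at depth 24
  lookup 13.0.32.198: bits 000011010 walk d0:-→d1:-→d2:-→d3:-→d4:-→d5:-→d6:-→d7:-→d8:H1→d9:- -> H1
  del 232.61.128.0/17 (clear depth 17)
  add 232.0.0.0/8 -> H3 at depth 8
  add 13.73.112.0/24 -> H4 at depth 24
  lookup 21.240.0.70: bits 0001010111110 walk d0:-→d1:-→d2:-→d3:-→d4:-→d5:-→d6:H2→d7:-→d8:-→d9:-→d10:-→d11:-→d12:-→d13:H3 -> H3
  add 232.61.191.32/28 -> H3 at depth 28
  lookup 64.185.224.174: bits 01 walk d0:-→d1:-→d2:H2 -> H2
  lookup 40.221.77.248: bits 00 walk d0:-→d1:-→d2:- -> no-route
  add 13.73.112.0/20 -> H2 at depth 20
  lookup 13.73.112.1: bits 000011010100100101110000 walk d0:-→d1:-→d2:-→d3:-→d4:-→d5:-→d6:-→d7:-→d8:H1→d9:-→d10:-→d11:-→d12:-→d13:-→d14:-→d15:-→d16:-→d17:-→d18:-→d19:-→d20:H2→d21:-→d22:-→d23:-→d24:H4 -> H4
  del 21.245.61.0/24 (clear depth 24)
  lookup 13.73.112.6: bits 000011010100100101110000 walk d0:-→d1:-→d2:-→d3:-→d4:-→d5:-→d6:-→d7:-→d8:H1→d9:-→d10:-→d11:-→d12:-→d13:-→d14:-→d15:-→d16:-→d17:-→d18:-→d19:-→d20:H2→d21:-→d22:-→d23:-→d24:H4 -> H4
  lookup 21.240.164.204: bits 0001010111110 walk d0:-→d1:-→d2:-→d3:-→d4:-→d5:-→d6:H2→d7:-→d8:-→d9:-→d10:-→d11:-→d12:-→d13:H3 -> H3
  lookup 21.240.13.101: bits 0001010111110 walk d0:-→d1:-→d2:-→d3:-→d4:-→d5:-→d6:H2→d7:-→d8:-→d9:-→d10:-→d11:-→d12:-→d13:H3 -> H3
  lookup 21.245.48.14: bits 00010101111101010011 walk d0:-→d1:-→d2:-→d3:-→d4:-→d5:-→d6:H2→d7:-→d8:-→d9:-→d10:-→d11:-→d12:-→d13:H3→d14:-→d15:-→d16:-→d17:-→d18:-→d19:-→d20:H1 -> H1
  lookup 232.61.191.32: bits 1110100000111101101111110010 walk d0:-→d1:-→d2:-→d3:-→d4:-→d5:-→d6:-→d7:-→d8:H3→d9:-→d10:-→d11:-→d12:-→d13:-→d14:-→d15:-→d16:-→d17:-→d18:-→d19:-→d20:-→d21:-→d22:-→d23:-→d24:-→d25:-→d26:-→d27:-→d28:H3 -> H3

== LOOKUPS ==
["H0","H0","H1","H1","H3","H2","no-route","H4","H4","H3","H3","H1","H3"]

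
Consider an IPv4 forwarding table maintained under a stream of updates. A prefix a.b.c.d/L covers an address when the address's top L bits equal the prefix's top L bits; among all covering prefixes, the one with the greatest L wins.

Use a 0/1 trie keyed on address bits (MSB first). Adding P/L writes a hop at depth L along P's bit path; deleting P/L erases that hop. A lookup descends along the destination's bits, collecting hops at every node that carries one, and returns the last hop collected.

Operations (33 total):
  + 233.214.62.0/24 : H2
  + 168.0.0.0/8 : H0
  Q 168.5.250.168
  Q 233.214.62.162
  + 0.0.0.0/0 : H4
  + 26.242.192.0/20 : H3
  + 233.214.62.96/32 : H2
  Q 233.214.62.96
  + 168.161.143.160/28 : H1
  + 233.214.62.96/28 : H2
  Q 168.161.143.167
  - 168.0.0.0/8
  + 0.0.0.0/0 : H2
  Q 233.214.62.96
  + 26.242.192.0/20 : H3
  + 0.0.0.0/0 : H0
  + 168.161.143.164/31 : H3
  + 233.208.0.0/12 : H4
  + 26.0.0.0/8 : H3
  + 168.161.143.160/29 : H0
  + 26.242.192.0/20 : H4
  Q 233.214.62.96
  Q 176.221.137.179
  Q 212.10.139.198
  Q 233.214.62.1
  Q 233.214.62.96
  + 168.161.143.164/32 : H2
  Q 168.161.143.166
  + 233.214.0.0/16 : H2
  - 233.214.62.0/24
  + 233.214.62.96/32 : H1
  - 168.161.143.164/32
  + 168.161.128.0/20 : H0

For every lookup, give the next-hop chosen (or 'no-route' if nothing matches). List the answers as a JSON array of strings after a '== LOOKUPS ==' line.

Trace:
  + 233.214.62.0/24 (H2) depth=24
  + 168.0.0.0/8 (H0) depth=8
  ? 168.5.250.168  path d0:-→d1:-→d2:-→d3:-→d4:-→d5:-→d6:-→d7:-→d8:H0  best=H0
  ? 233.214.62.162  path d0:-→d1:-→d2:-→d3:-→d4:-→d5:-→d6:-→d7:-→d8:-→d9:-→d10:-→d11:-→d12:-→d13:-→d14:-→d15:-→d16:-→d17:-→d18:-→d19:-→d20:-→d21:-→d22:-→d23:-→d24:H2  best=H2
  + 0.0.0.0/0 (H4) depth=0
  + 26.242.192.0/20 (H3) depth=20
  + 233.214.62.96/32 (H2) depth=32
  ? 233.214.62.96  path d0:H4→d1:-→d2:-→d3:-→d4:-→d5:-→d6:-→d7:-→d8:-→d9:-→d10:-→d11:-→d12:-→d13:-→d14:-→d15:-→d16:-→d17:-→d18:-→d19:-→d20:-→d21:-→d22:-→d23:-→d24:H2→d25:-→d26:-→d27:-→d28:-→d29:-→d30:-→d31:-→d32:H2  best=H2
  + 168.161.143.160/28 (H1) depth=28
  + 233.214.62.96/28 (H2) depth=28
  ? 168.161.143.167  path d0:H4→d1:-→d2:-→d3:-→d4:-→d5:-→d6:-→d7:-→d8:H0→d9:-→d10:-→d11:-→d12:-→d13:-→d14:-→d15:-→d16:-→d17:-→d18:-→d19:-→d20:-→d21:-→d22:-→d23:-→d24:-→d25:-→d26:-→d27:-→d28:H1  best=H1
  del 168.0.0.0/8 (clear depth 8)
  + 0.0.0.0/0 (H2) depth=0
  ? 233.214.62.96  path d0:H2→d1:-→d2:-→d3:-→d4:-→d5:-→d6:-→d7:-→d8:-→d9:-→d10:-→d11:-→d12:-→d13:-→d14:-→d15:-→d16:-→d17:-→d18:-→d19:-→d20:-→d21:-→d22:-→d23:-→d24:H2→d25:-→d26:-→d27:-→d28:H2→d29:-→d30:-→d31:-→d32:H2  best=H2
  + 26.242.192.0/20 (H3) depth=20
  + 0.0.0.0/0 (H0) depth=0
  + 168.161.143.164/31 (H3) depth=31
  + 233.208.0.0/12 (H4) depth=12
  + 26.0.0.0/8 (H3) depth=8
  + 168.161.143.160/29 (H0) depth=29
  + 26.242.192.0/20 (H4) depth=20
  ? 233.214.62.96  path d0:H0→d1:-→d2:-→d3:-→d4:-→d5:-→d6:-→d7:-→d8:-→d9:-→d10:-→d11:-→d12:H4→d13:-→d14:-→d15:-→d16:-→d17:-→d18:-→d19:-→d20:-→d21:-→d22:-→d23:-→d24:H2→d25:-→d26:-→d27:-→d28:H2→d29:-→d30:-→d31:-→d32:H2  best=H2
  ? 176.221.137.179  path d0:H0→d1:-→d2:-→d3:-  best=H0
  ? 212.10.139.198  path d0:H0→d1:-→d2:-  best=H0
  ? 233.214.62.1  path d0:H0→d1:-→d2:-→d3:-→d4:-→d5:-→d6:-→d7:-→d8:-→d9:-→d10:-→d11:-→d12:H4→d13:-→d14:-→d15:-→d16:-→d17:-→d18:-→d19:-→d20:-→d21:-→d22:-→d23:-→d24:H2→d25:-  best=H2
  ? 233.214.62.96  path d0:H0→d1:-→d2:-→d3:-→d4:-→d5:-→d6:-→d7:-→d8:-→d9:-→d10:-→d11:-→d12:H4→d13:-→d14:-→d15:-→d16:-→d17:-→d18:-→d19:-→d20:-→d21:-→d22:-→d23:-→d24:H2→d25:-→d26:-→d27:-→d28:H2→d29:-→d30:-→d31:-→d32:H2  best=H2
  + 168.161.143.164/32 (H2) depth=32
  ? 168.161.143.166  path d0:H0→d1:-→d2:-→d3:-→d4:-→d5:-→d6:-→d7:-→d8:-→d9:-→d10:-→d11:-→d12:-→d13:-→d14:-→d15:-→d16:-→d17:-→d18:-→d19:-→d20:-→d21:-→d22:-→d23:-→d24:-→d25:-→d26:-→d27:-→d28:H1→d29:H0→d30:-  best=H0
  + 233.214.0.0/16 (H2) depth=16
  del 233.214.62.0/24 (clear depth 24)
  + 233.214.62.96/32 (H1) depth=32
  del 168.161.143.164/32 (clear depth 32)
  + 168.161.128.0/20 (H0) depth=20

== LOOKUPS ==
["H0","H2","H2","H1","H2","H2","H0","H0","H2","H2","H0"]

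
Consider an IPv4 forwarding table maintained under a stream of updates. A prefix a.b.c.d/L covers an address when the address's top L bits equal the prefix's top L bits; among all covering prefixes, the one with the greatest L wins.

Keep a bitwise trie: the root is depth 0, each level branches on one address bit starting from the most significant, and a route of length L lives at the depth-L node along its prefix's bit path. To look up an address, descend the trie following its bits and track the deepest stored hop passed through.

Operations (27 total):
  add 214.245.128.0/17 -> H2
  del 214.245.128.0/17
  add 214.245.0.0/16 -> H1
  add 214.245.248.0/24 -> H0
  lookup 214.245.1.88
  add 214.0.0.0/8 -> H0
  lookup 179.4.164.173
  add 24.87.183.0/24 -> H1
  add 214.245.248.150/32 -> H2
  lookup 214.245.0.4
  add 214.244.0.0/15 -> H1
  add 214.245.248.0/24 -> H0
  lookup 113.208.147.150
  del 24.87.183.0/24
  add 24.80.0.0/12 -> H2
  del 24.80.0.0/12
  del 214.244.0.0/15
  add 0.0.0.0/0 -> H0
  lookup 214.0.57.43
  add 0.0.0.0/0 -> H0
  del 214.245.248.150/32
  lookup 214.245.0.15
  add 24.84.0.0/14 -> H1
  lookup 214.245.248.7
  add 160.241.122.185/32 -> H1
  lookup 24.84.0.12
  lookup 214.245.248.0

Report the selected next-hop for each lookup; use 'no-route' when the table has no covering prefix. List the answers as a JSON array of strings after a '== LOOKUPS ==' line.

Trace:
  + 214.245.128.0/17 (H2) depth=17
  - 214.245.128.0/17 clear@17
  + 214.245.0.0/16 (H1) depth=16
  + 214.245.248.0/24 (H0) depth=24
  lookup 214.245.1.88: bits 1101011011110101 walk d0:-→d1:-→d2:-→d3:-→d4:-→d5:-→d6:-→d7:-→d8:-→d9:-→d10:-→d11:-→d12:-→d13:-→d14:-→d15:-→d16:H1 -> H1
  + 214.0.0.0/8 (H0) depth=8
  lookup 179.4.164.173: bits 1 walk d0:-→d1:- -> no-route
  + 24.87.183.0/24 (H1) depth=24
  + 214.245.248.150/32 (H2) depth=32
  lookup 214.245.0.4: bits 1101011011110101 walk d0:-→d1:-→d2:-→d3:-→d4:-→d5:-→d6:-→d7:-→d8:H0→d9:-→d10:-→d11:-→d12:-→d13:-→d14:-→d15:-→d16:H1 -> H1
  + 214.244.0.0/15 (H1) depth=15
  + 214.245.248.0/24 (H0) depth=24
  lookup 113.208.147.150: bits 0 walk d0:-→d1:- -> no-route
  - 24.87.183.0/24 clear@24
  + 24.80.0.0/12 (H2) depth=12
  - 24.80.0.0/12 clear@12
  - 214.244.0.0/15 clear@15
  + 0.0.0.0/0 (H0) depth=0
  lookup 214.0.57.43: bits 11010110 walk d0:H0→d1:-→d2:-→d3:-→d4:-→d5:-→d6:-→d7:-→d8:H0 -> H0
  + 0.0.0.0/0 (H0) depth=0
  - 214.245.248.150/32 clear@32
  lookup 214.245.0.15: bits 1101011011110101 walk d0:H0→d1:-→d2:-→d3:-→d4:-→d5:-→d6:-→d7:-→d8:H0→d9:-→d10:-→d11:-→d12:-→d13:-→d14:-→d15:-→d16:H1 -> H1
  + 24.84.0.0/14 (H1) depth=14
  lookup 214.245.248.7: bits 110101101111010111111000 walk d0:H0→d1:-→d2:-→d3:-→d4:-→d5:-→d6:-→d7:-→d8:H0→d9:-→d10:-→d11:-→d12:-→d13:-→d14:-→d15:-→d16:H1→d17:-→d18:-→d19:-→d20:-→d21:-→d22:-→d23:-→d24:H0 -> H0
  + 160.241.122.185/32 (H1) depth=32
  lookup 24.84.0.12: bits 00011000010101 walk d0:H0→d1:-→d2:-→d3:-→d4:-→d5:-→d6:-→d7:-→d8:-→d9:-→d10:-→d11:-→d12:-→d13:-→d14:H1 -> H1
  lookup 214.245.248.0: bits 110101101111010111111000 walk d0:H0→d1:-→d2:-→d3:-→d4:-→d5:-→d6:-→d7:-→d8:H0→d9:-→d10:-→d11:-→d12:-→d13:-→d14:-→d15:-→d16:H1→d17:-→d18:-→d19:-→d20:-→d21:-→d22:-→d23:-→d24:H0 -> H0

== LOOKUPS ==
["H1","no-route","H1","no-route","H0","H1","H0","H1","H0"]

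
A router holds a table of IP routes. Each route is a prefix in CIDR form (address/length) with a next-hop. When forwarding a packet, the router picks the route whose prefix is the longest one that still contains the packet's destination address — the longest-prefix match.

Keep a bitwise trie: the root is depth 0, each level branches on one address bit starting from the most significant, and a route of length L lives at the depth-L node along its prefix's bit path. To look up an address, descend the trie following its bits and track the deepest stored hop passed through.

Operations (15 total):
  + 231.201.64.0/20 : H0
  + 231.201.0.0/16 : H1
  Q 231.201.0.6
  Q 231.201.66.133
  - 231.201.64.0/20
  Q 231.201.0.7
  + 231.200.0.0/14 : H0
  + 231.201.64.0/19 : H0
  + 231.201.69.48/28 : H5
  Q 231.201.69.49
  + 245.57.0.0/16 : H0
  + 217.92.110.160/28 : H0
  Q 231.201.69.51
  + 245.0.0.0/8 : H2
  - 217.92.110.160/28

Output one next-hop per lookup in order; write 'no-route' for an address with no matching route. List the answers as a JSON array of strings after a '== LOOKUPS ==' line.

Process each operation:
  add 231.201.64.0/20 -> H0 at depth 20
  add 231.201.0.0/16 -> H1 at depth 16
  Q 231.201.0.6: descend 11100111110010010 ; hops seen [H1] ; pick H1
  Q 231.201.66.133: descend 11100111110010010100 ; hops seen [H1,H0] ; pick H0
  del 231.201.64.0/20 (clear depth 20)
  Q 231.201.0.7: descend 11100111110010010 ; hops seen [H1] ; pick H1
  add 231.200.0.0/14 -> H0 at depth 14
  add 231.201.64.0/19 -> H0 at depth 19
  add 231.201.69.48/28 -> H5 at depth 28
  Q 231.201.69.49: descend 1110011111001001010001010011 ; hops seen [H0,H1,H0,H5] ; pick H5
  add 245.57.0.0/16 -> H0 at depth 16
  add 217.92.110.160/28 -> H0 at depth 28
  Q 231.201.69.51: descend 1110011111001001010001010011 ; hops seen [H0,H1,H0,H5] ; pick H5
  add 245.0.0.0/8 -> H2 at depth 8
  del 217.92.110.160/28 (clear depth 28)

== LOOKUPS ==
["H1","H0","H1","H5","H5"]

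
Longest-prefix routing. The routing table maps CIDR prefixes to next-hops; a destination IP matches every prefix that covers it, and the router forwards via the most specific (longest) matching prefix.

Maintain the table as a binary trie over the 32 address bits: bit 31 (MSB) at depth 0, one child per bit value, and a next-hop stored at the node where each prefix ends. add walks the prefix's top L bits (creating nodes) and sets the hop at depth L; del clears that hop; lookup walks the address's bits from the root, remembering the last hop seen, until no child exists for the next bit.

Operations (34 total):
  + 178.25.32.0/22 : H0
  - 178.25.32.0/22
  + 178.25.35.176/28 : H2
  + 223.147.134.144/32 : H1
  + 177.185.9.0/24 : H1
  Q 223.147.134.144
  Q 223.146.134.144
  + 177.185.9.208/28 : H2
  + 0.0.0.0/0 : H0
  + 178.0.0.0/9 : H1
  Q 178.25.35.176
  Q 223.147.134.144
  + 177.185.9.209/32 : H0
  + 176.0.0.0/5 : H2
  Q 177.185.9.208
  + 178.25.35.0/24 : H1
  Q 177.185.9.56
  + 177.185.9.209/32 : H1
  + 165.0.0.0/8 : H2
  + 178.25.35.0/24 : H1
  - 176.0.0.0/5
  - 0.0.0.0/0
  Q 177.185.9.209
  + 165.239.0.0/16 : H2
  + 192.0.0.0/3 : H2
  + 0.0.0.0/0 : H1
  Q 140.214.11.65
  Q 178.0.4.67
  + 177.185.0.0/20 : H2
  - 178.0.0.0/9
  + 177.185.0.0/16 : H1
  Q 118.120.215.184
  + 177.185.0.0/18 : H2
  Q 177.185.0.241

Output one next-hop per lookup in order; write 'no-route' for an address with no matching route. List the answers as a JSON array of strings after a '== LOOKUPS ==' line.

Apply in order:
  + 178.25.32.0/22 (H0) depth=22
  del 178.25.32.0/22 (clear depth 22)
  + 178.25.35.176/28 (H2) depth=28
  + 223.147.134.144/32 (H1) depth=32
  + 177.185.9.0/24 (H1) depth=24
  Q 223.147.134.144: descend 11011111100100111000011010010000 ; hops seen [H1] ; pick H1
  Q 223.146.134.144: descend 110111111001001 ; hops seen [∅] ; pick no-route
  + 177.185.9.208/28 (H2) depth=28
  + 0.0.0.0/0 (H0) depth=0
  + 178.0.0.0/9 (H1) depth=9
  Q 178.25.35.176: descend 1011001000011001001000111011 ; hops seen [H0,H1,H2] ; pick H2
  Q 223.147.134.144: descend 11011111100100111000011010010000 ; hops seen [H0,H1] ; pick H1
  + 177.185.9.209/32 (H0) depth=32
  + 176.0.0.0/5 (H2) depth=5
  Q 177.185.9.208: descend 1011000110111001000010011101000 ; hops seen [H0,H2,H1,H2] ; pick H2
  + 178.25.35.0/24 (H1) depth=24
  Q 177.185.9.56: descend 101100011011100100001001 ; hops seen [H0,H2,H1] ; pick H1
  + 177.185.9.209/32 (H1) depth=32
  + 165.0.0.0/8 (H2) depth=8
  + 178.25.35.0/24 (H1) depth=24
  del 176.0.0.0/5 (clear depth 5)
  del 0.0.0.0/0 (clear depth 0)
  Q 177.185.9.209: descend 10110001101110010000100111010001 ; hops seen [H1,H2,H1] ; pick H1
  + 165.239.0.0/16 (H2) depth=16
  + 192.0.0.0/3 (H2) depth=3
  + 0.0.0.0/0 (H1) depth=0
  Q 140.214.11.65: descend 10 ; hops seen [H1] ; pick H1
  Q 178.0.4.67: descend 10110010000 ; hops seen [H1,H1] ; pick H1
  + 177.185.0.0/20 (H2) depth=20
  del 178.0.0.0/9 (clear depth 9)
  + 177.185.0.0/16 (H1) depth=16
  Q 118.120.215.184: descend ε ; hops seen [H1] ; pick H1
  + 177.185.0.0/18 (H2) depth=18
  Q 177.185.0.241: descend 10110001101110010000 ; hops seen [H1,H1,H2,H2] ; pick H2

== LOOKUPS ==
["H1","no-route","H2","H1","H2","H1","H1","H1","H1","H1","H2"]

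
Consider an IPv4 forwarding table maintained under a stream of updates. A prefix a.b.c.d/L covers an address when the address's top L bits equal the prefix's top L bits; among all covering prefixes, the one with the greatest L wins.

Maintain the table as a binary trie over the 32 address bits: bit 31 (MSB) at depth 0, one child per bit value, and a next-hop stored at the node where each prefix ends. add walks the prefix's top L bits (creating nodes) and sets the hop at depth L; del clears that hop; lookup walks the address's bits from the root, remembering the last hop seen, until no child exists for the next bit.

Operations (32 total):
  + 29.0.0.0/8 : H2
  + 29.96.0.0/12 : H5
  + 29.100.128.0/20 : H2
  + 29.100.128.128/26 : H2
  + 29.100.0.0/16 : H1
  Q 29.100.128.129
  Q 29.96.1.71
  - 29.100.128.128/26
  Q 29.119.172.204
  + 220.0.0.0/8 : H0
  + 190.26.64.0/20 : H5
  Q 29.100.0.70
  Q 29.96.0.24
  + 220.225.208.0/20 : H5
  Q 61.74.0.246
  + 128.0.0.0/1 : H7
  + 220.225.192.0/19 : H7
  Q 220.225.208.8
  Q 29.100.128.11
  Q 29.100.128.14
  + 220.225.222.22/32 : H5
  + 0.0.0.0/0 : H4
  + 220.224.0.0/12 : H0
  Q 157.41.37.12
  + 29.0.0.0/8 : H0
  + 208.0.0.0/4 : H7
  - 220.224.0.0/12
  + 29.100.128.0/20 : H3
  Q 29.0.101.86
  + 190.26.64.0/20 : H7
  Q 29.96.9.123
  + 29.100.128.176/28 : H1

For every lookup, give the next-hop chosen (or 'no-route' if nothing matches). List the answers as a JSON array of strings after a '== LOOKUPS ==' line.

Trace:
  add 29.0.0.0/8 -> H2 at depth 8
  add 29.96.0.0/12 -> H5 at depth 12
  add 29.100.128.0/20 -> H2 at depth 20
  add 29.100.128.128/26 -> H2 at depth 26
  add 29.100.0.0/16 -> H1 at depth 16
  ? 29.100.128.129  path d0:-→d1:-→d2:-→d3:-→d4:-→d5:-→d6:-→d7:-→d8:H2→d9:-→d10:-→d11:-→d12:H5→d13:-→d14:-→d15:-→d16:H1→d17:-→d18:-→d19:-→d20:H2→d21:-→d22:-→d23:-→d24:-→d25:-→d26:H2  best=H2
  ? 29.96.1.71  path d0:-→d1:-→d2:-→d3:-→d4:-→d5:-→d6:-→d7:-→d8:H2→d9:-→d10:-→d11:-→d12:H5→d13:-  best=H5
  del 29.100.128.128/26 (clear depth 26)
  ? 29.119.172.204  path d0:-→d1:-→d2:-→d3:-→d4:-→d5:-→d6:-→d7:-→d8:H2→d9:-→d10:-→d11:-  best=H2
  add 220.0.0.0/8 -> H0 at depth 8
  add 190.26.64.0/20 -> H5 at depth 20
  ? 29.100.0.70  path d0:-→d1:-→d2:-→d3:-→d4:-→d5:-→d6:-→d7:-→d8:H2→d9:-→d10:-→d11:-→d12:H5→d13:-→d14:-→d15:-→d16:H1  best=H1
  ? 29.96.0.24  path d0:-→d1:-→d2:-→d3:-→d4:-→d5:-→d6:-→d7:-→d8:H2→d9:-→d10:-→d11:-→d12:H5→d13:-  best=H5
  add 220.225.208.0/20 -> H5 at depth 20
  ? 61.74.0.246  path d0:-→d1:-→d2:-  best=no-route
  add 128.0.0.0/1 -> H7 at depth 1
  add 220.225.192.0/19 -> H7 at depth 19
  ? 220.225.208.8  path d0:-→d1:H7→d2:-→d3:-→d4:-→d5:-→d6:-→d7:-→d8:H0→d9:-→d10:-→d11:-→d12:-→d13:-→d14:-→d15:-→d16:-→d17:-→d18:-→d19:H7→d20:H5  best=H5
  ? 29.100.128.11  path d0:-→d1:-→d2:-→d3:-→d4:-→d5:-→d6:-→d7:-→d8:H2→d9:-→d10:-→d11:-→d12:H5→d13:-→d14:-→d15:-→d16:H1→d17:-→d18:-→d19:-→d20:H2→d21:-→d22:-→d23:-→d24:-  best=H2
  ? 29.100.128.14  path d0:-→d1:-→d2:-→d3:-→d4:-→d5:-→d6:-→d7:-→d8:H2→d9:-→d10:-→d11:-→d12:H5→d13:-→d14:-→d15:-→d16:H1→d17:-→d18:-→d19:-→d20:H2→d21:-→d22:-→d23:-→d24:-  best=H2
  add 220.225.222.22/32 -> H5 at depth 32
  add 0.0.0.0/0 -> H4 at depth 0
  add 220.224.0.0/12 -> H0 at depth 12
  ? 157.41.37.12  path d0:H4→d1:H7→d2:-  best=H7
  add 29.0.0.0/8 -> H0 at depth 8
  add 208.0.0.0/4 -> H7 at depth 4
  del 220.224.0.0/12 (clear depth 12)
  add 29.100.128.0/20 -> H3 at depth 20
  ? 29.0.101.86  path d0:H4→d1:-→d2:-→d3:-→d4:-→d5:-→d6:-→d7:-→d8:H0→d9:-  best=H0
  add 190.26.64.0/20 -> H7 at depth 20
  ? 29.96.9.123  path d0:H4→d1:-→d2:-→d3:-→d4:-→d5:-→d6:-→d7:-→d8:H0→d9:-→d10:-→d11:-→d12:H5→d13:-  best=H5
  add 29.100.128.176/28 -> H1 at depth 28

== LOOKUPS ==
["H2","H5","H2","H1","H5","no-route","H5","H2","H2","H7","H0","H5"]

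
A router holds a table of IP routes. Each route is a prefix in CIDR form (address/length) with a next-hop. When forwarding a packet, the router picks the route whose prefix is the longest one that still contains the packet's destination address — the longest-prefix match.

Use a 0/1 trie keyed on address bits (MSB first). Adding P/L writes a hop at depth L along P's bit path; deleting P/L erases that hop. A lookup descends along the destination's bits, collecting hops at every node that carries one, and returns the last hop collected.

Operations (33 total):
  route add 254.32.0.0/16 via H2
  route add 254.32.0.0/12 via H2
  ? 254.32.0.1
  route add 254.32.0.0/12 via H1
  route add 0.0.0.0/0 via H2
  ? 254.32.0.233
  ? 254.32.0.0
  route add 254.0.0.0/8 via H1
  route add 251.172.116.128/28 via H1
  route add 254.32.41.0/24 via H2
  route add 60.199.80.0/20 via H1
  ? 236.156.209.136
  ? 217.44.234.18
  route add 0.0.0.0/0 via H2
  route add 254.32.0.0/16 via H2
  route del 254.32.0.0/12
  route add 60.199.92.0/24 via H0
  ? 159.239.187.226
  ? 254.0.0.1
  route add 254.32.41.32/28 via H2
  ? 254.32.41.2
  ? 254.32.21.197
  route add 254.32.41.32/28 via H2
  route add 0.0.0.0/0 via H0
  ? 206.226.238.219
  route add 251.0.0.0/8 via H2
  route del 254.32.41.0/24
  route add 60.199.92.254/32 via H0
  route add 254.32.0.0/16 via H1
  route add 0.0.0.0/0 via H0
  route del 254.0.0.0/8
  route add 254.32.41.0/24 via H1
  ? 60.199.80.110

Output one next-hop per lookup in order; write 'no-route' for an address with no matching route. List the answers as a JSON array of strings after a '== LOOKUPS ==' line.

Trace:
  + 254.32.0.0/16 (H2) depth=16
  + 254.32.0.0/12 (H2) depth=12
  Q 254.32.0.1: descend 1111111000100000 ; hops seen [H2,H2] ; pick H2
  + 254.32.0.0/12 (H1) depth=12
  + 0.0.0.0/0 (H2) depth=0
  Q 254.32.0.233: descend 1111111000100000 ; hops seen [H2,H1,H2] ; pick H2
  Q 254.32.0.0: descend 1111111000100000 ; hops seen [H2,H1,H2] ; pick H2
  + 254.0.0.0/8 (H1) depth=8
  + 251.172.116.128/28 (H1) depth=28
  + 254.32.41.0/24 (H2) depth=24
  + 60.199.80.0/20 (H1) depth=20
  Q 236.156.209.136: descend 111 ; hops seen [H2] ; pick H2
  Q 217.44.234.18: descend 11 ; hops seen [H2] ; pick H2
  + 0.0.0.0/0 (H2) depth=0
  + 254.32.0.0/16 (H2) depth=16
  - 254.32.0.0/12 clear@12
  + 60.199.92.0/24 (H0) depth=24
  Q 159.239.187.226: descend 1 ; hops seen [H2] ; pick H2
  Q 254.0.0.1: descend 1111111000 ; hops seen [H2,H1] ; pick H1
  + 254.32.41.32/28 (H2) depth=28
  Q 254.32.41.2: descend 11111110001000000010100100 ; hops seen [H2,H1,H2,H2] ; pick H2
  Q 254.32.21.197: descend 111111100010000000 ; hops seen [H2,H1,H2] ; pick H2
  + 254.32.41.32/28 (H2) depth=28
  + 0.0.0.0/0 (H0) depth=0
  Q 206.226.238.219: descend 11 ; hops seen [H0] ; pick H0
  + 251.0.0.0/8 (H2) depth=8
  - 254.32.41.0/24 clear@24
  + 60.199.92.254/32 (H0) depth=32
  + 254.32.0.0/16 (H1) depth=16
  + 0.0.0.0/0 (H0) depth=0
  - 254.0.0.0/8 clear@8
  + 254.32.41.0/24 (H1) depth=24
  Q 60.199.80.110: descend 00111100110001110101 ; hops seen [H0,H1] ; pick H1

== LOOKUPS ==
["H2","H2","H2","H2","H2","H2","H1","H2","H2","H0","H1"]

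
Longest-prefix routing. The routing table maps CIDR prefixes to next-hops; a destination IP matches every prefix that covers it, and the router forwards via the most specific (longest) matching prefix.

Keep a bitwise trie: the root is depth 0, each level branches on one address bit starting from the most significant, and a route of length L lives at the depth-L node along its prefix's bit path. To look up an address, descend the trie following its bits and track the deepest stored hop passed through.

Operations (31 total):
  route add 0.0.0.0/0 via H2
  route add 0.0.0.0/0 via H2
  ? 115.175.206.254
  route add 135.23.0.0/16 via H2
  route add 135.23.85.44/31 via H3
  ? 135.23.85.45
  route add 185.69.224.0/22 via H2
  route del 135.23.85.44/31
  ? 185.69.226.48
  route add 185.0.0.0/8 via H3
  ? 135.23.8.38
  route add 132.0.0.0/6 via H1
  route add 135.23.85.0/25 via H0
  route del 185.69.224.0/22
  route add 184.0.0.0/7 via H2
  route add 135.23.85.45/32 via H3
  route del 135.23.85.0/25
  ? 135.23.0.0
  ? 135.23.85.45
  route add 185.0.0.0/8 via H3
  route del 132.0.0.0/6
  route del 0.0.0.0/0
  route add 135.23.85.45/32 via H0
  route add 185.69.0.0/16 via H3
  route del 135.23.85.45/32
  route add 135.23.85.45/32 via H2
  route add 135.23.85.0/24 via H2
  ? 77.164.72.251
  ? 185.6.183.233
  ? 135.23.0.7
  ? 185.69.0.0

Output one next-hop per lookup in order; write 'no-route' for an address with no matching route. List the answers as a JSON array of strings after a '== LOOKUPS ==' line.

Trace:
  + 0.0.0.0/0 (H2) depth=0
  + 0.0.0.0/0 (H2) depth=0
  lookup 115.175.206.254: bits ε walk d0:H2 -> H2
  + 135.23.0.0/16 (H2) depth=16
  + 135.23.85.44/31 (H3) depth=31
  lookup 135.23.85.45: bits 1000011100010111010101010010110 walk d0:H2→d1:-→d2:-→d3:-→d4:-→d5:-→d6:-→d7:-→d8:-→d9:-→d10:-→d11:-→d12:-→d13:-→d14:-→d15:-→d16:H2→d17:-→d18:-→d19:-→d20:-→d21:-→d22:-→d23:-→d24:-→d25:-→d26:-→d27:-→d28:-→d29:-→d30:-→d31:H3 -> H3
  + 185.69.224.0/22 (H2) depth=22
  - 135.23.85.44/31 clear@31
  lookup 185.69.226.48: bits 1011100101000101111000 walk d0:H2→d1:-→d2:-→d3:-→d4:-→d5:-→d6:-→d7:-→d8:-→d9:-→d10:-→d11:-→d12:-→d13:-→d14:-→d15:-→d16:-→d17:-→d18:-→d19:-→d20:-→d21:-→d22:H2 -> H2
  + 185.0.0.0/8 (H3) depth=8
  lookup 135.23.8.38: bits 10000111000101110 walk d0:H2→d1:-→d2:-→d3:-→d4:-→d5:-→d6:-→d7:-→d8:-→d9:-→d10:-→d11:-→d12:-→d13:-→d14:-→d15:-→d16:H2→d17:- -> H2
  + 132.0.0.0/6 (H1) depth=6
  + 135.23.85.0/25 (H0) depth=25
  - 185.69.224.0/22 clear@22
  + 184.0.0.0/7 (H2) depth=7
  + 135.23.85.45/32 (H3) depth=32
  - 135.23.85.0/25 clear@25
  lookup 135.23.0.0: bits 10000111000101110 walk d0:H2→d1:-→d2:-→d3:-→d4:-→d5:-→d6:H1→d7:-→d8:-→d9:-→d10:-→d11:-→d12:-→d13:-→d14:-→d15:-→d16:H2→d17:- -> H2
  lookup 135.23.85.45: bits 10000111000101110101010100101101 walk d0:H2→d1:-→d2:-→d3:-→d4:-→d5:-→d6:H1→d7:-→d8:-→d9:-→d10:-→d11:-→d12:-→d13:-→d14:-→d15:-→d16:H2→d17:-→d18:-→d19:-→d20:-→d21:-→d22:-→d23:-→d24:-→d25:-→d26:-→d27:-→d28:-→d29:-→d30:-→d31:-→d32:H3 -> H3
  + 185.0.0.0/8 (H3) depth=8
  - 132.0.0.0/6 clear@6
  - 0.0.0.0/0 clear@0
  + 135.23.85.45/32 (H0) depth=32
  + 185.69.0.0/16 (H3) depth=16
  - 135.23.85.45/32 clear@32
  + 135.23.85.45/32 (H2) depth=32
  + 135.23.85.0/24 (H2) depth=24
  lookup 77.164.72.251: bits ε walk d0:- -> no-route
  lookup 185.6.183.233: bits 101110010 walk d0:-→d1:-→d2:-→d3:-→d4:-→d5:-→d6:-→d7:H2→d8:H3→d9:- -> H3
  lookup 135.23.0.7: bits 10000111000101110 walk d0:-→d1:-→d2:-→d3:-→d4:-→d5:-→d6:-→d7:-→d8:-→d9:-→d10:-→d11:-→d12:-→d13:-→d14:-→d15:-→d16:H2→d17:- -> H2
  lookup 185.69.0.0: bits 1011100101000101 walk d0:-→d1:-→d2:-→d3:-→d4:-→d5:-→d6:-→d7:H2→d8:H3→d9:-→d10:-→d11:-→d12:-→d13:-→d14:-→d15:-→d16:H3 -> H3

== LOOKUPS ==
["H2","H3","H2","H2","H2","H3","no-route","H3","H2","H3"]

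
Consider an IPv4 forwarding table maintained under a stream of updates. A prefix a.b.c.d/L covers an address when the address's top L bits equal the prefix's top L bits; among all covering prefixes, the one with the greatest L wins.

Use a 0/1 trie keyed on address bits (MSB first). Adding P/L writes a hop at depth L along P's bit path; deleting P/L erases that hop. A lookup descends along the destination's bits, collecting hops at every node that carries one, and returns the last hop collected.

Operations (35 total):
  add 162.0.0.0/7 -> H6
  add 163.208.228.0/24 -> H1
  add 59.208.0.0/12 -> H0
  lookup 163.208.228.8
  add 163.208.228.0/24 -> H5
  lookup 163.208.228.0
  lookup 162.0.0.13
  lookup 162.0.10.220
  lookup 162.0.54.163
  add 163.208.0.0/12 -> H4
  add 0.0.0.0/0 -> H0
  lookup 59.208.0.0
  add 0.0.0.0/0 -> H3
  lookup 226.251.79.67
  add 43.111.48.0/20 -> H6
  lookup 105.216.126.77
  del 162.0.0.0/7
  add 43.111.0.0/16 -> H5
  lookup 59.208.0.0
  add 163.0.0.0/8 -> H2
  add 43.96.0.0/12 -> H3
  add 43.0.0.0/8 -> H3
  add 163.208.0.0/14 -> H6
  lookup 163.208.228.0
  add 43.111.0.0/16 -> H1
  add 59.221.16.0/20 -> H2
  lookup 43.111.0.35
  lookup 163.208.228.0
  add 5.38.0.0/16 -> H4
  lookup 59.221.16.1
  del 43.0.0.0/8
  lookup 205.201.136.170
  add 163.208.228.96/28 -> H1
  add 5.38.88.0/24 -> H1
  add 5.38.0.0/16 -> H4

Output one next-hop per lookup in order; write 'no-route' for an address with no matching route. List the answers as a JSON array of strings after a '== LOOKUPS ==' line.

Process each operation:
  add 162.0.0.0/7 -> H6 at depth 7
  add 163.208.228.0/24 -> H1 at depth 24
  add 59.208.0.0/12 -> H0 at depth 12
  ? 163.208.228.8  path d0:-→d1:-→d2:-→d3:-→d4:-→d5:-→d6:-→d7:H6→d8:-→d9:-→d10:-→d11:-→d12:-→d13:-→d14:-→d15:-→d16:-→d17:-→d18:-→d19:-→d20:-→d21:-→d22:-→d23:-→d24:H1  best=H1
  add 163.208.228.0/24 -> H5 at depth 24
  ? 163.208.228.0  path d0:-→d1:-→d2:-→d3:-→d4:-→d5:-→d6:-→d7:H6→d8:-→d9:-→d10:-→d11:-→d12:-→d13:-→d14:-→d15:-→d16:-→d17:-→d18:-→d19:-→d20:-→d21:-→d22:-→d23:-→d24:H5  best=H5
  ? 162.0.0.13  path d0:-→d1:-→d2:-→d3:-→d4:-→d5:-→d6:-→d7:H6  best=H6
  ? 162.0.10.220  path d0:-→d1:-→d2:-→d3:-→d4:-→d5:-→d6:-→d7:H6  best=H6
  ? 162.0.54.163  path d0:-→d1:-→d2:-→d3:-→d4:-→d5:-→d6:-→d7:H6  best=H6
  add 163.208.0.0/12 -> H4 at depth 12
  add 0.0.0.0/0 -> H0 at depth 0
  ? 59.208.0.0  path d0:H0→d1:-→d2:-→d3:-→d4:-→d5:-→d6:-→d7:-→d8:-→d9:-→d10:-→d11:-→d12:H0  best=H0
  add 0.0.0.0/0 -> H3 at depth 0
  ? 226.251.79.67  path d0:H3→d1:-  best=H3
  add 43.111.48.0/20 -> H6 at depth 20
  ? 105.216.126.77  path d0:H3→d1:-  best=H3
  del 162.0.0.0/7 (clear depth 7)
  add 43.111.0.0/16 -> H5 at depth 16
  ? 59.208.0.0  path d0:H3→d1:-→d2:-→d3:-→d4:-→d5:-→d6:-→d7:-→d8:-→d9:-→d10:-→d11:-→d12:H0  best=H0
  add 163.0.0.0/8 -> H2 at depth 8
  add 43.96.0.0/12 -> H3 at depth 12
  add 43.0.0.0/8 -> H3 at depth 8
  add 163.208.0.0/14 -> H6 at depth 14
  ? 163.208.228.0  path d0:H3→d1:-→d2:-→d3:-→d4:-→d5:-→d6:-→d7:-→d8:H2→d9:-→d10:-→d11:-→d12:H4→d13:-→d14:H6→d15:-→d16:-→d17:-→d18:-→d19:-→d20:-→d21:-→d22:-→d23:-→d24:H5  best=H5
  add 43.111.0.0/16 -> H1 at depth 16
  add 59.221.16.0/20 -> H2 at depth 20
  ? 43.111.0.35  path d0:H3→d1:-→d2:-→d3:-→d4:-→d5:-→d6:-→d7:-→d8:H3→d9:-→d10:-→d11:-→d12:H3→d13:-→d14:-→d15:-→d16:H1→d17:-→d18:-  best=H1
  ? 163.208.228.0  path d0:H3→d1:-→d2:-→d3:-→d4:-→d5:-→d6:-→d7:-→d8:H2→d9:-→d10:-→d11:-→d12:H4→d13:-→d14:H6→d15:-→d16:-→d17:-→d18:-→d19:-→d20:-→d21:-→d22:-→d23:-→d24:H5  best=H5
  add 5.38.0.0/16 -> H4 at depth 16
  ? 59.221.16.1  path d0:H3→d1:-→d2:-→d3:-→d4:-→d5:-→d6:-→d7:-→d8:-→d9:-→d10:-→d11:-→d12:H0→d13:-→d14:-→d15:-→d16:-→d17:-→d18:-→d19:-→d20:H2  best=H2
  del 43.0.0.0/8 (clear depth 8)
  ? 205.201.136.170  path d0:H3→d1:-  best=H3
  add 163.208.228.96/28 -> H1 at depth 28
  add 5.38.88.0/24 -> H1 at depth 24
  add 5.38.0.0/16 -> H4 at depth 16

== LOOKUPS ==
["H1","H5","H6","H6","H6","H0","H3","H3","H0","H5","H1","H5","H2","H3"]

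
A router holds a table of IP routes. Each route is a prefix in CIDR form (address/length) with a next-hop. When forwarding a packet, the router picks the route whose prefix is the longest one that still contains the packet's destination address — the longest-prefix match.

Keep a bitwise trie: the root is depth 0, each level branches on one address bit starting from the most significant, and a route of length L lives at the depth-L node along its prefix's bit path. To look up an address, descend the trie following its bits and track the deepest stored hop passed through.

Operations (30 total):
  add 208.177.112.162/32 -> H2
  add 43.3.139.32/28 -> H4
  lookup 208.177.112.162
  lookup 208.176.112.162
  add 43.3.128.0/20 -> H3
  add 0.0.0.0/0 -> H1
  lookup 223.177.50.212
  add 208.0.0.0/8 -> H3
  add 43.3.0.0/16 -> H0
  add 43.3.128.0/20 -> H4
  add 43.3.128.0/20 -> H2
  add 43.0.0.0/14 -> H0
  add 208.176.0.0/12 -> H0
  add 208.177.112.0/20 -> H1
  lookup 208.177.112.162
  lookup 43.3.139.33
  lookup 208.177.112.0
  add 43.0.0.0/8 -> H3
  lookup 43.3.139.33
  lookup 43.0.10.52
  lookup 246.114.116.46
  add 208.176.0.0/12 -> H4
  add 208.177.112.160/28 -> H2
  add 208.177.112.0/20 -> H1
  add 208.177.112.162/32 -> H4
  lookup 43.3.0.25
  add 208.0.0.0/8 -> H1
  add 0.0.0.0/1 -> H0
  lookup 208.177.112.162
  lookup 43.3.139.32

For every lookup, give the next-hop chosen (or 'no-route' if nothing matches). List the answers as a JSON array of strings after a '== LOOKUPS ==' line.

Process each operation:
  add 208.177.112.162/32 -> H2 at depth 32
  add 43.3.139.32/28 -> H4 at depth 28
  Q 208.177.112.162: descend 11010000101100010111000010100010 ; hops seen [H2] ; pick H2
  Q 208.176.112.162: descend 110100001011000 ; hops seen [∅] ; pick no-route
  add 43.3.128.0/20 -> H3 at depth 20
  add 0.0.0.0/0 -> H1 at depth 0
  Q 223.177.50.212: descend 1101 ; hops seen [H1] ; pick H1
  add 208.0.0.0/8 -> H3 at depth 8
  add 43.3.0.0/16 -> H0 at depth 16
  add 43.3.128.0/20 -> H4 at depth 20
  add 43.3.128.0/20 -> H2 at depth 20
  add 43.0.0.0/14 -> H0 at depth 14
  add 208.176.0.0/12 -> H0 at depth 12
  add 208.177.112.0/20 -> H1 at depth 20
  Q 208.177.112.162: descend 11010000101100010111000010100010 ; hops seen [H1,H3,H0,H1,H2] ; pick H2
  Q 43.3.139.33: descend 0010101100000011100010110010 ; hops seen [H1,H0,H0,H2,H4] ; pick H4
  Q 208.177.112.0: descend 110100001011000101110000 ; hops seen [H1,H3,H0,H1] ; pick H1
  add 43.0.0.0/8 -> H3 at depth 8
  Q 43.3.139.33: descend 0010101100000011100010110010 ; hops seen [H1,H3,H0,H0,H2,H4] ; pick H4
  Q 43.0.10.52: descend 00101011000000 ; hops seen [H1,H3,H0] ; pick H0
  Q 246.114.116.46: descend 11 ; hops seen [H1] ; pick H1
  add 208.176.0.0/12 -> H4 at depth 12
  add 208.177.112.160/28 -> H2 at depth 28
  add 208.177.112.0/20 -> H1 at depth 20
  add 208.177.112.162/32 -> H4 at depth 32
  Q 43.3.0.25: descend 0010101100000011 ; hops seen [H1,H3,H0,H0] ; pick H0
  add 208.0.0.0/8 -> H1 at depth 8
  add 0.0.0.0/1 -> H0 at depth 1
  Q 208.177.112.162: descend 11010000101100010111000010100010 ; hops seen [H1,H1,H4,H1,H2,H4] ; pick H4
  Q 43.3.139.32: descend 0010101100000011100010110010 ; hops seen [H1,H0,H3,H0,H0,H2,H4] ; pick H4

== LOOKUPS ==
["H2","no-route","H1","H2","H4","H1","H4","H0","H1","H0","H4","H4"]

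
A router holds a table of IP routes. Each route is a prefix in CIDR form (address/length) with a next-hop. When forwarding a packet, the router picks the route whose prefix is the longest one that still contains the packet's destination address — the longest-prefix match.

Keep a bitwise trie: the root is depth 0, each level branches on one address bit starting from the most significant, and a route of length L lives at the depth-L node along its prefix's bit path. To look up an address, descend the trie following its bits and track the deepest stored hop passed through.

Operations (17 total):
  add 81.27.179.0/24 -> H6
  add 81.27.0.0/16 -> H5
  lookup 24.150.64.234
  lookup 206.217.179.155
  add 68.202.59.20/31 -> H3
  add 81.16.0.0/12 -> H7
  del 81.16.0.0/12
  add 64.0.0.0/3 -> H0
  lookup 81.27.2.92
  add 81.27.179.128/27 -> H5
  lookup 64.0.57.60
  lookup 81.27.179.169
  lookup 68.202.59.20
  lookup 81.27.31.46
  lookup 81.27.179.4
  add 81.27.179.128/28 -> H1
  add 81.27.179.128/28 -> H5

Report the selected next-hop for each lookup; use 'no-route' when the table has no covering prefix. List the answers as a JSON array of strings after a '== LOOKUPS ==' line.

Process each operation:
  add 81.27.179.0/24 -> H6 at depth 24
  add 81.27.0.0/16 -> H5 at depth 16
  lookup 24.150.64.234: bits 0 walk d0:-→d1:- -> no-route
  lookup 206.217.179.155: bits ε walk d0:- -> no-route
  add 68.202.59.20/31 -> H3 at depth 31
  add 81.16.0.0/12 -> H7 at depth 12
  - 81.16.0.0/12 clear@12
  add 64.0.0.0/3 -> H0 at depth 3
  lookup 81.27.2.92: bits 0101000100011011 walk d0:-→d1:-→d2:-→d3:H0→d4:-→d5:-→d6:-→d7:-→d8:-→d9:-→d10:-→d11:-→d12:-→d13:-→d14:-→d15:-→d16:H5 -> H5
  add 81.27.179.128/27 -> H5 at depth 27
  lookup 64.0.57.60: bits 01000 walk d0:-→d1:-→d2:-→d3:H0→d4:-→d5:- -> H0
  lookup 81.27.179.169: bits 01010001000110111011001110 walk d0:-→d1:-→d2:-→d3:H0→d4:-→d5:-→d6:-→d7:-→d8:-→d9:-→d10:-→d11:-→d12:-→d13:-→d14:-→d15:-→d16:H5→d17:-→d18:-→d19:-→d20:-→d21:-→d22:-→d23:-→d24:H6→d25:-→d26:- -> H6
  lookup 68.202.59.20: bits 0100010011001010001110110001010 walk d0:-→d1:-→d2:-→d3:H0→d4:-→d5:-→d6:-→d7:-→d8:-→d9:-→d10:-→d11:-→d12:-→d13:-→d14:-→d15:-→d16:-→d17:-→d18:-→d19:-→d20:-→d21:-→d22:-→d23:-→d24:-→d25:-→d26:-→d27:-→d28:-→d29:-→d30:-→d31:H3 -> H3
  lookup 81.27.31.46: bits 0101000100011011 walk d0:-→d1:-→d2:-→d3:H0→d4:-→d5:-→d6:-→d7:-→d8:-→d9:-→d10:-→d11:-→d12:-→d13:-→d14:-→d15:-→d16:H5 -> H5
  lookup 81.27.179.4: bits 010100010001101110110011 walk d0:-→d1:-→d2:-→d3:H0→d4:-→d5:-→d6:-→d7:-→d8:-→d9:-→d10:-→d11:-→d12:-→d13:-→d14:-→d15:-→d16:H5→d17:-→d18:-→d19:-→d20:-→d21:-→d22:-→d23:-→d24:H6 -> H6
  add 81.27.179.128/28 -> H1 at depth 28
  add 81.27.179.128/28 -> H5 at depth 28

== LOOKUPS ==
["no-route","no-route","H5","H0","H6","H3","H5","H6"]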